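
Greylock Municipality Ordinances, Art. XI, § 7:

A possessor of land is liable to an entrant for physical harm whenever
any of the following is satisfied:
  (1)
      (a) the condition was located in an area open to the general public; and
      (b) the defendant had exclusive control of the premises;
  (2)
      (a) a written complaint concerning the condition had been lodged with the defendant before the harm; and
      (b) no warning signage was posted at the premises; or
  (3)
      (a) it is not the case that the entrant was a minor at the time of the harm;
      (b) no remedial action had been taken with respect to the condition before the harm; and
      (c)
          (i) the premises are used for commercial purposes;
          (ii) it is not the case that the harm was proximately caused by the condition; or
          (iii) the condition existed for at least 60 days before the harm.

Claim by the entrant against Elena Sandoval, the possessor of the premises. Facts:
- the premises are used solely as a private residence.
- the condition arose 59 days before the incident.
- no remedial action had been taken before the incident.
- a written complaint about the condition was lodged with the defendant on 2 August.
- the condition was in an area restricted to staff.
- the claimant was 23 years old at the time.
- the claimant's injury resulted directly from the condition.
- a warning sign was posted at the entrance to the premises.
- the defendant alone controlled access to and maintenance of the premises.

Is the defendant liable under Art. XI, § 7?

No — not liable.

(a) public area — not met.
(b) exclusive control — met.
So (1) is not satisfied (F AND T).
(a) complaint lodged — satisfied.
(b) no signage posted — not satisfied.
So (2) is not satisfied (T AND F).
(a) not (entrant a minor) — holds.
(b) no remedial action — satisfied.
(i) commercial use — not met.
(ii) not (proximate cause) — fails.
(iii) condition ≥60 days old — not met.
(c) = F OR F OR F = false.
(3): T AND T AND F → false.
Overall = F OR F OR F = false.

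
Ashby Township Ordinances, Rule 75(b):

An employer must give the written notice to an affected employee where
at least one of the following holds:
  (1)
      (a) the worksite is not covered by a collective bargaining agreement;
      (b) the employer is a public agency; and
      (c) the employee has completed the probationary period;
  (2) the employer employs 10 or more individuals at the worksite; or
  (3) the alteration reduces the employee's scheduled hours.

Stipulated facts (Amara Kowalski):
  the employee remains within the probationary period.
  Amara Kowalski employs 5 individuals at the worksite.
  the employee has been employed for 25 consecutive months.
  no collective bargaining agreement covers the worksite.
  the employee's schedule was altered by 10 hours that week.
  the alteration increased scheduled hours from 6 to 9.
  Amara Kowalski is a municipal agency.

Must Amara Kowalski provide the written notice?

(a) no CBA — satisfied.
(b) public agency — satisfied.
(c) past probation — not satisfied.
(1) = T AND T AND F = false.
(2) ≥ 10 at site — not satisfied.
(3) hours reduced — not satisfied.
Overall: F OR F OR F → false.

No — not required.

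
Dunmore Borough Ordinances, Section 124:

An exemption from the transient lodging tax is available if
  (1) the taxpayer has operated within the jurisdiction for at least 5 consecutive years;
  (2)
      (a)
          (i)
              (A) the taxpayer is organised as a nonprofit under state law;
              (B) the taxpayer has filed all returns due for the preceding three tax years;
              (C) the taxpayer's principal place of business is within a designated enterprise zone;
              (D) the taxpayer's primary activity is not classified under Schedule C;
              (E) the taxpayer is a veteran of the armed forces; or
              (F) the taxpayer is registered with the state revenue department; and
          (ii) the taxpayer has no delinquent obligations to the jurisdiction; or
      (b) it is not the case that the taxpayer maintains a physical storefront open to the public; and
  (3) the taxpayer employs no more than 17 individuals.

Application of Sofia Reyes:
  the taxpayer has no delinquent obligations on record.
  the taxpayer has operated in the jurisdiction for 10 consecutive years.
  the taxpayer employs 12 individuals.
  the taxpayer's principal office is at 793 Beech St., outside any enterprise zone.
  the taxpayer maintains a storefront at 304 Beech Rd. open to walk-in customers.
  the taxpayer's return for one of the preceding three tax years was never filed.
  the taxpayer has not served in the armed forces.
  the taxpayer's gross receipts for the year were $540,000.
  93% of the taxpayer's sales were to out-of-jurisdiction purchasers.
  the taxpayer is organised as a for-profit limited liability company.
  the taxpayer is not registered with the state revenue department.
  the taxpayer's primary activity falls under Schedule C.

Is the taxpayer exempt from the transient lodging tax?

(1) ≥ 5 yrs in jurisdiction — satisfied.
(A) nonprofit — not met.
(B) returns current — not met.
(C) in enterprise zone — fails.
(D) not (Schedule C activity) — not met.
(E) veteran — not satisfied.
(F) state-registered — fails.
So (i) is not satisfied (F OR F OR F OR F OR F OR F).
(ii) no delinquency — met.
(a) = F AND T = false.
(b) not (has storefront) — fails.
So (2) is not satisfied (F OR F).
(3) ≤ 17 employees — holds.
So Overall is not satisfied (T AND F AND T).

No — not exempt.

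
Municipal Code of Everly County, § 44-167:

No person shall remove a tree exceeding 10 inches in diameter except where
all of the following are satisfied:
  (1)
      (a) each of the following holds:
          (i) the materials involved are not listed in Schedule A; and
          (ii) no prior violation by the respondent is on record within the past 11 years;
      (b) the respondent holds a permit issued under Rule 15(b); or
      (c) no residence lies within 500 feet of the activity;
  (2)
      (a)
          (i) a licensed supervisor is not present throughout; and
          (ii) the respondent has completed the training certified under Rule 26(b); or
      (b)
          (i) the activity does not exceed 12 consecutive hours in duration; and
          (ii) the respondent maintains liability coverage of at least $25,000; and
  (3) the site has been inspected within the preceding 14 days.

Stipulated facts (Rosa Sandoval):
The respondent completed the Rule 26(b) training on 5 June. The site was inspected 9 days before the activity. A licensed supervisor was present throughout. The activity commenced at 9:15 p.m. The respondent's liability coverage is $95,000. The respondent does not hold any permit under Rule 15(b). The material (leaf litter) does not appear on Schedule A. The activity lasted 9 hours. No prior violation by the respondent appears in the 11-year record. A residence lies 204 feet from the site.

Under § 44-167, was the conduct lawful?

Yes — lawful.

(i) not (Schedule A material) — satisfied.
(ii) no prior violation — met.
(a) = T AND T = true.
(b) holds permit — not satisfied.
(c) no residence in 500 ft — fails.
So (1) is satisfied (T OR F OR F).
(i) not (supervisor present) — not met.
(ii) training certified — satisfied.
(a): F AND T → false.
(i) ≤ 12 hrs duration — satisfied.
(ii) coverage ≥ $25,000 — satisfied.
So (b) is satisfied (T AND T).
(2) = F OR T = true.
(3) site inspected — met.
So Overall is satisfied (T AND T AND T).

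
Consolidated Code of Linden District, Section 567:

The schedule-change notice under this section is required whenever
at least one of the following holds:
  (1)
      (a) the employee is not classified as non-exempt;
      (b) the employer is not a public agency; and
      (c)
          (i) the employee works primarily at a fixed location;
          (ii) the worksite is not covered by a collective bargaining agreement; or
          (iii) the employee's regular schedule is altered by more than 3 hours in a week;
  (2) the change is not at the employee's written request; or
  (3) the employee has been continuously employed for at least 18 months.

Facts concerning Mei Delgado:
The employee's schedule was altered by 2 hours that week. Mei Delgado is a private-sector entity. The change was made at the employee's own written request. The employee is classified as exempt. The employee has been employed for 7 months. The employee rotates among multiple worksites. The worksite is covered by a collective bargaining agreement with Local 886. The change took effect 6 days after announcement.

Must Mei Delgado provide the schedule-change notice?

(a) not (non-exempt) — satisfied.
(b) not (public agency) — holds.
(i) fixed location — not satisfied.
(ii) no CBA — fails.
(iii) schedule shift > 3h — fails.
(c) = F OR F OR F = false.
(1) = T AND T AND F = false.
(2) not employee-requested — fails.
(3) tenure ≥ 18 mo. — fails.
Overall: F OR F OR F → false.

No — not required.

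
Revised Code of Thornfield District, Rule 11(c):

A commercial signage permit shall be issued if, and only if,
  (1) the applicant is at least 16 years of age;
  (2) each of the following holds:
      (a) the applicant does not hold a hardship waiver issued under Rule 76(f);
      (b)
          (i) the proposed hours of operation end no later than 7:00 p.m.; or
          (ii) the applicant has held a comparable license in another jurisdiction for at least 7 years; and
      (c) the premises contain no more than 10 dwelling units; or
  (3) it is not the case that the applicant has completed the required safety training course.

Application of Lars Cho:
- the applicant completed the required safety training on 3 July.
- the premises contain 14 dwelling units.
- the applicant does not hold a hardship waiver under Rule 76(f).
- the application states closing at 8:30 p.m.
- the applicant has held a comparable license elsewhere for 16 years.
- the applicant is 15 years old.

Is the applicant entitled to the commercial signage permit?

No — denied.

(1) age ≥ 16 — not satisfied.
(a) not (hardship waiver) — satisfied.
(i) closes by 7 p.m. — not met.
(ii) prior license ≥ 7 yr — met.
So (b) is satisfied (F OR T).
(c) ≤ 10 units — not met.
So (2) is not satisfied (T AND T AND F).
(3) not (safety training) — fails.
Overall: F OR F OR F → false.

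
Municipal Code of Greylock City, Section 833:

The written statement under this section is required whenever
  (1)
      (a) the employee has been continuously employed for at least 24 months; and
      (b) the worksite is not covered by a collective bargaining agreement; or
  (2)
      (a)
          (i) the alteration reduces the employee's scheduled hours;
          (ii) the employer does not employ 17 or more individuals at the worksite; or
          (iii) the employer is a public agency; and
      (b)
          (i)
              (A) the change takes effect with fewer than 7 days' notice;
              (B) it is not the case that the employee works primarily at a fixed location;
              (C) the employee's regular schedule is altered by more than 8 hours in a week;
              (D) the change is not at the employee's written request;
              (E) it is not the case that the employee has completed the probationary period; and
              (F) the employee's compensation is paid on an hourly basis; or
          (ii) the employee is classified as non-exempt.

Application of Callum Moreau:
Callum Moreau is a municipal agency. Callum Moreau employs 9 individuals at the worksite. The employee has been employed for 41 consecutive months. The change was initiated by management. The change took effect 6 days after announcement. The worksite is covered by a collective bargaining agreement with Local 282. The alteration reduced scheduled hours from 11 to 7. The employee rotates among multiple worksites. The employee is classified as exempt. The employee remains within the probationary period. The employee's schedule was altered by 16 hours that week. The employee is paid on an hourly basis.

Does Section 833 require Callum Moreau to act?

(a) tenure ≥ 24 mo. — met.
(b) no CBA — fails.
So (1) is not satisfied (T AND F).
(i) hours reduced — holds.
(ii) not (≥ 17 at site) — met.
(iii) public agency — met.
(a): T OR T OR T → true.
(A) < 7 days' notice — holds.
(B) not (fixed location) — met.
(C) schedule shift > 8h — satisfied.
(D) not employee-requested — satisfied.
(E) not (past probation) — met.
(F) hourly-paid — satisfied.
(i) = T AND T AND T AND T AND T AND T = true.
(ii) non-exempt — not satisfied.
(b): T OR F → true.
(2) = T AND T = true.
So Overall is satisfied (F OR T).

Yes — required.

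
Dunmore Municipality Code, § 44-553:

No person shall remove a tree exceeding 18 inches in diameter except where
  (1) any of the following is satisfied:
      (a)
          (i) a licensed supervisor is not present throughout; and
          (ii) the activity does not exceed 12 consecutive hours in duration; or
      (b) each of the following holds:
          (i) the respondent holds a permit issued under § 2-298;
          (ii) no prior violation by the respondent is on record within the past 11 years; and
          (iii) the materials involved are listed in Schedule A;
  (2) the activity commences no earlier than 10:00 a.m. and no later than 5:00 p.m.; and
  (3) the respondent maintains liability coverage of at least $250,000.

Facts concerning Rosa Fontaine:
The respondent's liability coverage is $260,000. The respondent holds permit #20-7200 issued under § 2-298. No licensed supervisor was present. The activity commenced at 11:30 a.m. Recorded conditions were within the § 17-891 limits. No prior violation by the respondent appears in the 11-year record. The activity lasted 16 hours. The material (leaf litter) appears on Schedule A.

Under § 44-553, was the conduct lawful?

Yes — lawful.

(i) not (supervisor present) — holds.
(ii) ≤ 12 hrs duration — not satisfied.
So (a) is not satisfied (T AND F).
(i) holds permit — satisfied.
(ii) no prior violation — met.
(iii) Schedule A material — holds.
(b) = T AND T AND T = true.
(1): F OR T → true.
(2) start within hours — met.
(3) coverage ≥ $250,000 — met.
So Overall is satisfied (T AND T AND T).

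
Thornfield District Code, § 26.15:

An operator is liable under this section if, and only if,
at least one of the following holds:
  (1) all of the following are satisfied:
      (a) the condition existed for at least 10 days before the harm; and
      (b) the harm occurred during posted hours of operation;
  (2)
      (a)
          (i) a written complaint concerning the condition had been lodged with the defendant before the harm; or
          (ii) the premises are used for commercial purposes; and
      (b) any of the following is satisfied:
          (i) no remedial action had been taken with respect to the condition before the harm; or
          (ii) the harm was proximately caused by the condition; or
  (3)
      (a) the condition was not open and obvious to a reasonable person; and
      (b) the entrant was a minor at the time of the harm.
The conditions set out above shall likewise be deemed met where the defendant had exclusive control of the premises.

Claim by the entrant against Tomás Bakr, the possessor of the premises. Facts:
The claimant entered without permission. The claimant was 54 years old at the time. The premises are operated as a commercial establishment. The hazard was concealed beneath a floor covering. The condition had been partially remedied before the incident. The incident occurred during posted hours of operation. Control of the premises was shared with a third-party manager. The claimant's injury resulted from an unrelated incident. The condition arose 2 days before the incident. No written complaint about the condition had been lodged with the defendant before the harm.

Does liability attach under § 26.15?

No — not liable.

(a) condition ≥10 days old — not satisfied.
(b) during posted hours — holds.
So (1) is not satisfied (F AND T).
(i) complaint lodged — not met.
(ii) commercial use — met.
(a): F OR T → true.
(i) no remedial action — not satisfied.
(ii) proximate cause — not satisfied.
(b) = F OR F = false.
So (2) is not satisfied (T AND F).
(a) not open/obvious — holds.
(b) entrant a minor — not met.
So (3) is not satisfied (T AND F).
Overall: F OR F OR F → false.
Exception (exclusive control) — not satisfied.
Result: main false OR exception false → false.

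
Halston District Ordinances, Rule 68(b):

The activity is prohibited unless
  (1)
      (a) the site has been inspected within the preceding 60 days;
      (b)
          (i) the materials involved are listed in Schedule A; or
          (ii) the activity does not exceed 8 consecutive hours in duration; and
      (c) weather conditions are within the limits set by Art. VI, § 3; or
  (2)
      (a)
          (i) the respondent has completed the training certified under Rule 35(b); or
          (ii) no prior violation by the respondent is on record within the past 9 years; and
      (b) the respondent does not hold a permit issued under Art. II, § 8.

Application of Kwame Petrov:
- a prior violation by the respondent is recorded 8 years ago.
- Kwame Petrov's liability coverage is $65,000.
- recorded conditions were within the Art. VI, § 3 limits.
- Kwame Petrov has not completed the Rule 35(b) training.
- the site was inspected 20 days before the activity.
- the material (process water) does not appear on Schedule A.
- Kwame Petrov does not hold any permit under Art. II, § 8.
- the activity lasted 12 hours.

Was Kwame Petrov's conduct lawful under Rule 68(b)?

No — unlawful.

(a) site inspected — holds.
(i) Schedule A material — not met.
(ii) ≤ 8 hrs duration — not met.
So (b) is not satisfied (F OR F).
(c) weather ok — satisfied.
So (1) is not satisfied (T AND F AND T).
(i) training certified — not met.
(ii) no prior violation — not satisfied.
(a) = F OR F = false.
(b) not (holds permit) — met.
So (2) is not satisfied (F AND T).
Overall: F OR F → false.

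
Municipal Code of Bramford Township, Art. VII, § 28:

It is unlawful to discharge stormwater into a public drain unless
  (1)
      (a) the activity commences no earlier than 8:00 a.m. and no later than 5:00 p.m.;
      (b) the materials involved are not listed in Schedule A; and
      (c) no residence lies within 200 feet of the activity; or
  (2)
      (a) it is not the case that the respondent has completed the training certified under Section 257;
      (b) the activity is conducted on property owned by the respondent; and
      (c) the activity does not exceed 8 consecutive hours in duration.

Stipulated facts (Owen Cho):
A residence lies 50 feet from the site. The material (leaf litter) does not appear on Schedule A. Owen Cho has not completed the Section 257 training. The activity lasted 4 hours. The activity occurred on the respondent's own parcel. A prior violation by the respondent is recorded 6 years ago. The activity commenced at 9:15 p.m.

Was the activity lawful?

Yes — lawful.

(a) start within hours — not satisfied.
(b) not (Schedule A material) — met.
(c) no residence in 200 ft — fails.
(1): F AND T AND F → false.
(a) not (training certified) — holds.
(b) own property — satisfied.
(c) ≤ 8 hrs duration — satisfied.
So (2) is satisfied (T AND T AND T).
So Overall is satisfied (F OR T).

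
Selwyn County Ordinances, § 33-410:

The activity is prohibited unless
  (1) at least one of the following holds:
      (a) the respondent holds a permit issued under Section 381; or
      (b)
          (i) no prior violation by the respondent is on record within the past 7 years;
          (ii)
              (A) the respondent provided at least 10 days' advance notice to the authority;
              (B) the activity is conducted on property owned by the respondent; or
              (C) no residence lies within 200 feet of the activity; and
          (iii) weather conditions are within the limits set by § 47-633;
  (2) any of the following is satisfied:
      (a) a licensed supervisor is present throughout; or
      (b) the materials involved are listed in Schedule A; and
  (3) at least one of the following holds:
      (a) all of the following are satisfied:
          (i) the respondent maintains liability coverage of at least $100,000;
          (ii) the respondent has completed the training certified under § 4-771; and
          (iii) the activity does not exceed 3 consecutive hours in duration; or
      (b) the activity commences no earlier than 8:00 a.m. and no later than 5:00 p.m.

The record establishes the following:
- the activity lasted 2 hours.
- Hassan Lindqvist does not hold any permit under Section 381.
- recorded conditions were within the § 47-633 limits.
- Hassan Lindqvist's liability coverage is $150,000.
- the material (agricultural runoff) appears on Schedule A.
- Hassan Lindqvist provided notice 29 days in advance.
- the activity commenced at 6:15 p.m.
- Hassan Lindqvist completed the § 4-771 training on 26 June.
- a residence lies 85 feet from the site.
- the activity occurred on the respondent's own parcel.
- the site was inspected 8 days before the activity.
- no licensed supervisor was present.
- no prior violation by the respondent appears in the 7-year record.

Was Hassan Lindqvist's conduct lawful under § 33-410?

Yes — lawful.

(a) holds permit — fails.
(i) no prior violation — holds.
(A) ≥10 days' notice — satisfied.
(B) own property — holds.
(C) no residence in 200 ft — fails.
(ii) = T OR T OR F = true.
(iii) weather ok — holds.
(b) = T AND T AND T = true.
(1): F OR T → true.
(a) supervisor present — not met.
(b) Schedule A material — satisfied.
(2): F OR T → true.
(i) coverage ≥ $100,000 — met.
(ii) training certified — met.
(iii) ≤ 3 hrs duration — satisfied.
(a) = T AND T AND T = true.
(b) start within hours — not satisfied.
(3): T OR F → true.
So Overall is satisfied (T AND T AND T).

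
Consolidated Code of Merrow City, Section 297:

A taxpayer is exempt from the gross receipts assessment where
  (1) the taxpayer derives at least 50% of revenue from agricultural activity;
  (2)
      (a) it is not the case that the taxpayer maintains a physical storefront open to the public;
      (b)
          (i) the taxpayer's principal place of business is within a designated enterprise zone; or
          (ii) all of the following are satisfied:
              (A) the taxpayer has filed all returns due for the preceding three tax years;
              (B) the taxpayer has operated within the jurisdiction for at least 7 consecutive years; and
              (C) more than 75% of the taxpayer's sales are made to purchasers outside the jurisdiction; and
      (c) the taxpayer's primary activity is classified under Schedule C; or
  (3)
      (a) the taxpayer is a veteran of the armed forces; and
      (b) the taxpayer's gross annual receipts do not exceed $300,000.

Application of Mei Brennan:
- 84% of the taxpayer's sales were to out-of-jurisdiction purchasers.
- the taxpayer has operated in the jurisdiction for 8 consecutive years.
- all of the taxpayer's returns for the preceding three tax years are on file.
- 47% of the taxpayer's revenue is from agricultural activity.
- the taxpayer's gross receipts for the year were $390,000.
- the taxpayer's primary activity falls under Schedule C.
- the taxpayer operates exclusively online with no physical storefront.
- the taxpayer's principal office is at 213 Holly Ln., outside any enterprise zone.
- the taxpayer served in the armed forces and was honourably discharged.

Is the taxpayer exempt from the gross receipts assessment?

Yes — exempt.

(1) ≥50% agricultural — not satisfied.
(a) not (has storefront) — holds.
(i) in enterprise zone — fails.
(A) returns current — holds.
(B) ≥ 7 yrs in jurisdiction — met.
(C) >75% out-of-jur. sales — met.
(ii): T AND T AND T → true.
(b) = F OR T = true.
(c) Schedule C activity — satisfied.
So (2) is satisfied (T AND T AND T).
(a) veteran — met.
(b) receipts ≤ $300,000 — fails.
(3): T AND F → false.
Overall = F OR T OR F = true.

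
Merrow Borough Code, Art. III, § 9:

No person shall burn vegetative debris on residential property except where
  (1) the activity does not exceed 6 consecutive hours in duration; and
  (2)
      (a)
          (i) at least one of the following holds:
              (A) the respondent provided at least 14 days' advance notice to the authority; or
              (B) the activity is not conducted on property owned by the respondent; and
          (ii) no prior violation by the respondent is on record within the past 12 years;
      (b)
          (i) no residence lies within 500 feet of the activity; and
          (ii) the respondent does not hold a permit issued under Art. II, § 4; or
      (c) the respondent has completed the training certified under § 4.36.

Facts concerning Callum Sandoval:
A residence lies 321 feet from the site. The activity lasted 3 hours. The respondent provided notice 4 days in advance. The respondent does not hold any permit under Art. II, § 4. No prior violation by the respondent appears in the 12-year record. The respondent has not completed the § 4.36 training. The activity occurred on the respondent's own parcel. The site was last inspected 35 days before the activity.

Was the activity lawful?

(1) ≤ 6 hrs duration — satisfied.
(A) ≥14 days' notice — not satisfied.
(B) not (own property) — not satisfied.
(i): F OR F → false.
(ii) no prior violation — met.
So (a) is not satisfied (F AND T).
(i) no residence in 500 ft — fails.
(ii) not (holds permit) — satisfied.
So (b) is not satisfied (F AND T).
(c) training certified — not met.
(2): F OR F OR F → false.
Overall: T AND F → false.

No — unlawful.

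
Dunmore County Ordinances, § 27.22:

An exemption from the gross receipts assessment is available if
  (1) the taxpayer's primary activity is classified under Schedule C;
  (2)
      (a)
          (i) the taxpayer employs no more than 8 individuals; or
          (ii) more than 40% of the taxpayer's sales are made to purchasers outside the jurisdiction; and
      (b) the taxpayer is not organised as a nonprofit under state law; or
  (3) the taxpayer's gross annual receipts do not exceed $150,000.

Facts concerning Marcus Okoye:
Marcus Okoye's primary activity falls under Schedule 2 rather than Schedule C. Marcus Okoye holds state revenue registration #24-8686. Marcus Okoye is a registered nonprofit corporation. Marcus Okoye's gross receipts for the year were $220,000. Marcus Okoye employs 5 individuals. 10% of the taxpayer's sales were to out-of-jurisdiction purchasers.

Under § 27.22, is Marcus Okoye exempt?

(1) Schedule C activity — fails.
(i) ≤ 8 employees — met.
(ii) >40% out-of-jur. sales — not met.
(a) = T OR F = true.
(b) not (nonprofit) — fails.
(2) = T AND F = false.
(3) receipts ≤ $150,000 — not satisfied.
So Overall is not satisfied (F OR F OR F).

No — not exempt.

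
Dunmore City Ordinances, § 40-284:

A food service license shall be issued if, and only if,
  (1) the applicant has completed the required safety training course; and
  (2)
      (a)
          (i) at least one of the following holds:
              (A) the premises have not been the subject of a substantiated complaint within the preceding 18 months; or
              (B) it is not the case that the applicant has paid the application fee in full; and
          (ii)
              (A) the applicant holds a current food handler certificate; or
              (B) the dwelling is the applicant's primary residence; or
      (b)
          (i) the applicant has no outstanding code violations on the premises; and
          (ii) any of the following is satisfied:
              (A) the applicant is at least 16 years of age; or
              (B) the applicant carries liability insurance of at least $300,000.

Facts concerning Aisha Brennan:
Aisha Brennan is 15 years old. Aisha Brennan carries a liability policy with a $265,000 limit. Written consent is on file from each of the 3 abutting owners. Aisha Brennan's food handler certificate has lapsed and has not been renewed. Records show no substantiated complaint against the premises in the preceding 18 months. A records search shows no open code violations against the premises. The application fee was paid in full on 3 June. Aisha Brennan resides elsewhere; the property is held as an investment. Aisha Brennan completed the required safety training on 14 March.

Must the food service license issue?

No — denied.

(1) safety training — satisfied.
(A) no complaint in 18 mo. — met.
(B) not (fee paid) — not satisfied.
(i): T OR F → true.
(A) food handler cert. — not met.
(B) primary residence — not satisfied.
(ii) = F OR F = false.
(a) = T AND F = false.
(i) no code violations — holds.
(A) age ≥ 16 — not met.
(B) insurance ≥ $300,000 — not satisfied.
(ii): F OR F → false.
(b): T AND F → false.
So (2) is not satisfied (F OR F).
Overall: T AND F → false.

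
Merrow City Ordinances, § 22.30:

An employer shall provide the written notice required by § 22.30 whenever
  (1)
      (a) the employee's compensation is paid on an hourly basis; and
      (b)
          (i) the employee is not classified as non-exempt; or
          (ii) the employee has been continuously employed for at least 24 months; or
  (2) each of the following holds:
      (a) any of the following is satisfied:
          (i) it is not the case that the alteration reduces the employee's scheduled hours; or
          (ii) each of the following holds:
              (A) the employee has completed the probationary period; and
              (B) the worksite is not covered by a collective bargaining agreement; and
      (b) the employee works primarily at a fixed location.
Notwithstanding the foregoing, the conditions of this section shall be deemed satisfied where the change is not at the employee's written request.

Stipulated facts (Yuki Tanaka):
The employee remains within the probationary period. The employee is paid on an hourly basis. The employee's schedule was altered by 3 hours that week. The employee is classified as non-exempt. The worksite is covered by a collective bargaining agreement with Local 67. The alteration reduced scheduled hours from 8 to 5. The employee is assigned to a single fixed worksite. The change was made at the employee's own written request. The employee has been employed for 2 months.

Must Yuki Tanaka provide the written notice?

No — not required.

(a) hourly-paid — met.
(i) not (non-exempt) — fails.
(ii) tenure ≥ 24 mo. — not satisfied.
(b): F OR F → false.
So (1) is not satisfied (T AND F).
(i) not (hours reduced) — fails.
(A) past probation — not met.
(B) no CBA — not met.
(ii) = F AND F = false.
(a): F OR F → false.
(b) fixed location — holds.
(2) = F AND T = false.
Overall: F OR F → false.
Exception (not employee-requested) — not satisfied.
Result: main false OR exception false → false.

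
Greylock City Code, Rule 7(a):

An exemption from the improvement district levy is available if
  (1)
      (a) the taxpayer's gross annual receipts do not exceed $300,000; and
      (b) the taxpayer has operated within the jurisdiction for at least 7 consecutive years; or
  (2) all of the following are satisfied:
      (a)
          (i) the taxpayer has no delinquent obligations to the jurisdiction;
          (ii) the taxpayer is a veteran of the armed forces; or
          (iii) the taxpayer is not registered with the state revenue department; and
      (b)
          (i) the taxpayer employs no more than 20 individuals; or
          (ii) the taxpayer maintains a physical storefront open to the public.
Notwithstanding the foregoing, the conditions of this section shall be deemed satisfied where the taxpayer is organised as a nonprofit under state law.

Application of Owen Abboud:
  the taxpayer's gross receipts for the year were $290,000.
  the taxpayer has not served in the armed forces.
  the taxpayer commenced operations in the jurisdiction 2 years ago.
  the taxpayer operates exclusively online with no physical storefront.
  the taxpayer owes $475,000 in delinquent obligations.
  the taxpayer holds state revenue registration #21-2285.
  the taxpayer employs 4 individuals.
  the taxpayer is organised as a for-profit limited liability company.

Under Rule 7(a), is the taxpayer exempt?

No — not exempt.

(a) receipts ≤ $300,000 — met.
(b) ≥ 7 yrs in jurisdiction — not satisfied.
(1): T AND F → false.
(i) no delinquency — fails.
(ii) veteran — not satisfied.
(iii) not (state-registered) — not satisfied.
So (a) is not satisfied (F OR F OR F).
(i) ≤ 20 employees — met.
(ii) has storefront — not satisfied.
So (b) is satisfied (T OR F).
(2): F AND T → false.
Overall = F OR F = false.
Exception (nonprofit) — not satisfied.
Result: main false OR exception false → false.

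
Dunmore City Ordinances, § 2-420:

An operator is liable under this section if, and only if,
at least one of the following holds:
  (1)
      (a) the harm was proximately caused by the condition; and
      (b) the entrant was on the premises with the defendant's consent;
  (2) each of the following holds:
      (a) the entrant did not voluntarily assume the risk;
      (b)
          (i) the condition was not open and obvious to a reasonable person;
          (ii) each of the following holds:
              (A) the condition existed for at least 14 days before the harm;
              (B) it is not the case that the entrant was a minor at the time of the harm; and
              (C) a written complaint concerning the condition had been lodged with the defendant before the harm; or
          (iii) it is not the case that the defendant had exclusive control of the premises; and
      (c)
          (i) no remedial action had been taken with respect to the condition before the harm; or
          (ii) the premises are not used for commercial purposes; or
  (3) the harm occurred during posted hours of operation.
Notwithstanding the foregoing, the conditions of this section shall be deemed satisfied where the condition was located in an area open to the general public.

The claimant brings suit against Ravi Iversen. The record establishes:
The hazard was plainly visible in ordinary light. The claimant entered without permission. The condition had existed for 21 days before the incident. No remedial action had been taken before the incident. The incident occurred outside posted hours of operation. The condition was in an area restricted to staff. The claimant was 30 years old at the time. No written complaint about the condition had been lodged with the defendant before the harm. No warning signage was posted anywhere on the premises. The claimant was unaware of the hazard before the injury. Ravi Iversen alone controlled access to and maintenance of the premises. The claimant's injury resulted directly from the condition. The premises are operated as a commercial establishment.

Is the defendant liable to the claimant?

(a) proximate cause — holds.
(b) consent to enter — fails.
(1) = T AND F = false.
(a) no assumed risk — met.
(i) not open/obvious — fails.
(A) condition ≥14 days old — met.
(B) not (entrant a minor) — holds.
(C) complaint lodged — fails.
(ii) = T AND T AND F = false.
(iii) not (exclusive control) — not met.
(b): F OR F OR F → false.
(i) no remedial action — met.
(ii) not (commercial use) — fails.
(c) = T OR F = true.
(2): T AND F AND T → false.
(3) during posted hours — not met.
Overall: F OR F OR F → false.
Exception (public area) — not satisfied.
Result: main false OR exception false → false.

No — not liable.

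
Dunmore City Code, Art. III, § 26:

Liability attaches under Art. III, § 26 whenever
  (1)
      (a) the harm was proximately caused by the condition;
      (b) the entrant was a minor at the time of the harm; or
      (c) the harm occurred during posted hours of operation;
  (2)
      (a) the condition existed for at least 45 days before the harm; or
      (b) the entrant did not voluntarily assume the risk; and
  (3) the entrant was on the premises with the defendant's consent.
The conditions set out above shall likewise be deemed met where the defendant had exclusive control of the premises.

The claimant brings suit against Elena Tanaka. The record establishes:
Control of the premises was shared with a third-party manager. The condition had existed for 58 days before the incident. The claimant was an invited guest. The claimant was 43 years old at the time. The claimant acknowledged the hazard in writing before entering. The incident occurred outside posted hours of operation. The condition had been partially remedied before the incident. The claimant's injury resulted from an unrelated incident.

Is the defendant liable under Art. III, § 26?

No — not liable.

(a) proximate cause — fails.
(b) entrant a minor — not met.
(c) during posted hours — not satisfied.
So (1) is not satisfied (F OR F OR F).
(a) condition ≥45 days old — holds.
(b) no assumed risk — fails.
(2): T OR F → true.
(3) consent to enter — satisfied.
Overall: F AND T AND T → false.
Exception (exclusive control) — not satisfied.
Result: main false OR exception false → false.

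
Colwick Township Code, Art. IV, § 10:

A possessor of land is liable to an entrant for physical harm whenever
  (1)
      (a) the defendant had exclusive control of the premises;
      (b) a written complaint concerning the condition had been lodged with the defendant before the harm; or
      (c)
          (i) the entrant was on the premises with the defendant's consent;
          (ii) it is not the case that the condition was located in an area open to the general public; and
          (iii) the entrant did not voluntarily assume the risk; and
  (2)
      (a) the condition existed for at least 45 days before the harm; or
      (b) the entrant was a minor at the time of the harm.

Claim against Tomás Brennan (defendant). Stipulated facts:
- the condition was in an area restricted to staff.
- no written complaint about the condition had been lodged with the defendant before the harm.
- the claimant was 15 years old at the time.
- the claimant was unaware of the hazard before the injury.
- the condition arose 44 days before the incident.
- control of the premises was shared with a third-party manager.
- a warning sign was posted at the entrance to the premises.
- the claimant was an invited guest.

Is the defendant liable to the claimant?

Yes — liable.

(a) exclusive control — not met.
(b) complaint lodged — not satisfied.
(i) consent to enter — holds.
(ii) not (public area) — met.
(iii) no assumed risk — holds.
So (c) is satisfied (T AND T AND T).
(1) = F OR F OR T = true.
(a) condition ≥45 days old — not met.
(b) entrant a minor — satisfied.
(2) = F OR T = true.
Overall = T AND T = true.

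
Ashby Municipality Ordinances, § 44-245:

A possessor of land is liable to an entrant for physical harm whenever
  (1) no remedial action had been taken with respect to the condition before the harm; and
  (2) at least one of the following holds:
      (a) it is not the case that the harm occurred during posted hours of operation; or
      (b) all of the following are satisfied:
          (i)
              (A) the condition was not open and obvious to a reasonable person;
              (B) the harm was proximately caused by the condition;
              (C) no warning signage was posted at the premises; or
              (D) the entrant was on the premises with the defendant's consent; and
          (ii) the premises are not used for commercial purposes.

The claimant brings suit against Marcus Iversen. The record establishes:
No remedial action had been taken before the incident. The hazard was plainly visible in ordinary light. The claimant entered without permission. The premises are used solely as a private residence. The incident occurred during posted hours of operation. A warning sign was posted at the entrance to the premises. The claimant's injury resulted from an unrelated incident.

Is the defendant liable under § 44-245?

(1) no remedial action — satisfied.
(a) not (during posted hours) — not met.
(A) not open/obvious — not satisfied.
(B) proximate cause — not met.
(C) no signage posted — fails.
(D) consent to enter — not satisfied.
So (i) is not satisfied (F OR F OR F OR F).
(ii) not (commercial use) — met.
(b) = F AND T = false.
(2): F OR F → false.
Overall: T AND F → false.

No — not liable.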